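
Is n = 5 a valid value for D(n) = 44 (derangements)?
Yes
D(5) = (5-1)·[D(4) + D(3)] = 4·[9 + 2] = 44, which equals 44.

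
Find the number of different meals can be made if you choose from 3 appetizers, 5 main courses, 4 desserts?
60

Working:
By the multiplication principle: 3 × 5 × 4 = 60.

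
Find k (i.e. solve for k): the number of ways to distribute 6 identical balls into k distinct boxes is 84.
4

Solution: Stars and bars: the count is C(6+k−1, k−1), increasing in k. k=2: C(7,1) = 7, k=3: C(8,2) = 28, k=4: C(9,3) = 84 ✓. So k = 4.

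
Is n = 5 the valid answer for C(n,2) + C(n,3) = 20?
Yes

Explanation: C(5,2) + C(5,3) = 10 + 10 = 20, which equals 20.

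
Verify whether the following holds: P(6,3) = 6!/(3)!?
True

Solution: Permutation formula P(n,k) = n!/(n-k)!: 6!/3! = 720/6 = 120 = P(6,3). The statement holds.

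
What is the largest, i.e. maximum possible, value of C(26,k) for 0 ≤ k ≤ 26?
10,400,600

Working:
Maximum at k = 13: C(26,13) = 10,400,600.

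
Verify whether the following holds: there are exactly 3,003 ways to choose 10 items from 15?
True
C(15,10) = 3,003.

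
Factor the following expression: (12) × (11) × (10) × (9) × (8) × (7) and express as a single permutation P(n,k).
P(12,6) = 12!/(6)!

Working:
Product of 6 consecutive descending integers starting at 12: P(12,6) = 12!/6! = 665,280.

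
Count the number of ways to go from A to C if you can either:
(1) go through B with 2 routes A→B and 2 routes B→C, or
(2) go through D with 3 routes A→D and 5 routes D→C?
19

Route via B: 2×2=4. Route via D: 3×5=15. Total: 19.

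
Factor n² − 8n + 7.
(n − 1)(n − 7)

Seek roots whose sum is 8 and product is 7: (1, 7). So n² − 8n + 7 = (n − 1)(n − 7).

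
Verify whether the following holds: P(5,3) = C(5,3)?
False

P(5,3) = 60 but C(5,3) = 10; they differ by a factor of 3! = 6, so the statement does not hold.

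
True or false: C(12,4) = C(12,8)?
C(12,4) = C(12,12-4) by the symmetry property; both equal 495.
Final answer: True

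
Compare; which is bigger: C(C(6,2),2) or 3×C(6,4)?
C(C(6,2),2)

Working:
C(C(6,2),2)=105, 3×C(6,4)=45.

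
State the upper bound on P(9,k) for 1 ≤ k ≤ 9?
362,880

Explanation: P(9,k) increases in k, so maximum at k = 9: 9! = 362,880.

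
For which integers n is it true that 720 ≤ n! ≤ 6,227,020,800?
6, 7, 8, 9, 10, 11, 12, 13

Working:
n! is strictly increasing; 6! = 720 and 13! = 6,227,020,800, so valid n = 6, 7, 8, 9, 10, 11, 12, 13.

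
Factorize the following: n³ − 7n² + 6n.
n³ − 7n² + 6n = n(n² − 7n + 6) = n(n − 1)(n − 6).

Answer: n(n − 1)(n − 6)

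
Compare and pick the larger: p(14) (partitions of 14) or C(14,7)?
C(14,7)
Pentagonal recurrence p(n) = p(n−1) + p(n−2) − p(n−5) − p(n−7) + …: p(14) = p(13) + p(12) − p(9) − p(7) + p(2) = 101 + 77 − 30 − 15 + 2 = 135; C(14,7) = 3,432.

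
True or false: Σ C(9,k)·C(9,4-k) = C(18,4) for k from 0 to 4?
True
Vandermonde's identity gives C(18,4) = 3,060; RHS C(18,4) = 3,060.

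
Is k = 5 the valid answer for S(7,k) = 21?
No

Reasoning: S(7,5) = 5·S(6,5) + S(6,4) = 5·15 + 65 = 140, which does not equal 21.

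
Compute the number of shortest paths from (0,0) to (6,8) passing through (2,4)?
To (2,4): C(6,2)=15. From there: C(8,4)=70. Total: 1,050.

Answer: 1,050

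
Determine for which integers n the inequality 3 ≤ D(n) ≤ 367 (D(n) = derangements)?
4, 5, 6

Working:
Using D(n) = (n−1)[D(n−1) + D(n−2)] with D(1)=0, D(2)=1: D(3)=2; D(4)=9; D(5)=44; D(6)=265; D(7)=1,854. So valid n = 4, 5, 6.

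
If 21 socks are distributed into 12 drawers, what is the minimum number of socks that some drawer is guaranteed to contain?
2

Explanation: Pigeonhole: ⌈21/12⌉ = 2.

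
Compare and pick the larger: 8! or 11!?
11!

Reasoning: 8!=40,320, 11!=39,916,800. 11! > 8!.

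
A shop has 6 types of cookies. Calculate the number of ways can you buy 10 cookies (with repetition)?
Stars and bars: C(10+6-1, 10) = C(15, 10) = 3,003.
Final answer: 3,003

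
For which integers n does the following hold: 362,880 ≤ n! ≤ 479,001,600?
9, 10, 11, 12

Solution: n! is strictly increasing; 9! = 362,880 and 12! = 479,001,600, so valid n = 9, 10, 11, 12.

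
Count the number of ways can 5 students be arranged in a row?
120

Reasoning: Arrangements of 5 distinct objects: 5! = 120.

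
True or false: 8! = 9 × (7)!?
False

Reasoning: 8! = 8 × 7! = 40,320, but 9 × 7! = 45,360.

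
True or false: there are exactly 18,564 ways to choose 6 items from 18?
True

Working:
C(18,6) = 18,564.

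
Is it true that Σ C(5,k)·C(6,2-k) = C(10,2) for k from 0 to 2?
False

Solution: Vandermonde's identity gives C(11,2) = 55; RHS C(10,2) = 45.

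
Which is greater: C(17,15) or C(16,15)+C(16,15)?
C(17,15)

Working:
C(17,15)=136; C(16,15)+C(16,15)=16+16=32.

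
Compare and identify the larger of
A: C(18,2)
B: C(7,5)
A

Explanation: A=C(18,2)=153, B=C(7,5)=21.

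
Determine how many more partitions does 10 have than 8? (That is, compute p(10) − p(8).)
20

Solution: Pentagonal recurrence p(n) = p(n−1) + p(n−2) − p(n−5) − p(n−7) + …: p(10) = p(9) + p(8) − p(5) − p(3) = 30 + 22 − 7 − 3 = 42.
p(8) = p(7) + p(6) − p(3) − p(1) = 15 + 11 − 3 − 1 = 22.
Difference = 42 − 22 = 20.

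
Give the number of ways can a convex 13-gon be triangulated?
58,786

Explanation: Using the Catalan number formula: C_n = C(2n, n) / (n+1)
C_11 = C(22, 11) / (11+1)
     = 705432 / 12
     = 58,786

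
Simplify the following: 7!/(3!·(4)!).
35

This is C(7,3) = 35.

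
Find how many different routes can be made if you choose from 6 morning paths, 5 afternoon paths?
30

Explanation: By the multiplication principle: 6 × 5 = 30.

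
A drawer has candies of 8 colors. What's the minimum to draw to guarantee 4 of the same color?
25

Solution: Worst case: 3 of each = 24. One more: 25.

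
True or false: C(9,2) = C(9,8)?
False

C(9,2) = 36 but C(9,8) = 9; symmetry gives C(9,2) = C(9,7), not C(9,8).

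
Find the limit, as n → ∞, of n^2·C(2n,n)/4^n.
∞

Explanation: C(2n,n) ~ 4^n/√(πn), so n^2·C(2n,n)/4^n ~ n^(2 − 1/2)/√π → ∞.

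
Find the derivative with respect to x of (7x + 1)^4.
Chain rule: 4(7x+1)^{3} × 7 = 28(7x+1)^{3}.
Final answer: 28(7x + 1)^3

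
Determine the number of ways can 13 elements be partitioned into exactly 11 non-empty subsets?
2,431

This equals S(13,11), the Stirling number of the 2nd kind.
Using the Stirling recurrence: S(n,k) = k·S(n-1,k) + S(n-1,k-1)
S(13,11) = 11·S(12,11) + S(12,10)
         = 11·66 + 1705
         = 726 + 1705
         = 2,431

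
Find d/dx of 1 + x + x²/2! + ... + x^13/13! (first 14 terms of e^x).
1 + x + x²/2! + ... + x^12/12!

Working:
Differentiating term by term gives the first 13 terms of e^x.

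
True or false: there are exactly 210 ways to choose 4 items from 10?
True

Solution: C(10,4) = 210.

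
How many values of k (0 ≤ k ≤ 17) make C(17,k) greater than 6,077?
8

Reasoning: Row 17 is unimodal and symmetric about k=17/2. C(17,4)=2,380 ≤ 6,077; C(17,5)=6,188 > 6,077; by symmetry C(17,k) > 6,077 for k = 5..12. That's 12 - 5 + 1 = 8 values.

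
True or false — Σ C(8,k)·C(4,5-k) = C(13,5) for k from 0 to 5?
False
Vandermonde's identity gives C(12,5) = 792; RHS C(13,5) = 1,287.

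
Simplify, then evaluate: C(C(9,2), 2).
C(9,2) = 36, then C(36, 2) = 630.
Final answer: 630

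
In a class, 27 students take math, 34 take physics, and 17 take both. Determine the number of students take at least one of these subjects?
44

Reasoning: |A∪B| = |A|+|B|-|A∩B| = 27+34-17 = 44.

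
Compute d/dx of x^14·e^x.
(14x^13 + x^14)e^x
Product rule: d/dx[x^14]·e^x + x^14·d/dx[e^x] = 14x^{13}e^x + x^14e^x.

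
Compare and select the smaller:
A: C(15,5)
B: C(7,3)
B

Solution: A=C(15,5)=3,003, B=C(7,3)=35.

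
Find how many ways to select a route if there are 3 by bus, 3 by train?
6

By the addition principle: 3 + 3 = 6.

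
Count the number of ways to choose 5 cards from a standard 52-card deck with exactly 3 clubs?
211,926

13 clubs and 39 non-clubs: C(13,3) × C(39,2) = 286 × 741 = 211,926.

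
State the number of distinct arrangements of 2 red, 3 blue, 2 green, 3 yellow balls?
25,200

Reasoning: Multinomial: 10!/(2! × 3! × 2! × 3!) = 25,200.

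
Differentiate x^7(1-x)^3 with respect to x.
Product rule: 7x^{6}(1-x)^{3} + x^7·(-3)(1-x)^{2}.

Answer: 7x^6(1-x)^3 - 3x^7(1-x)^2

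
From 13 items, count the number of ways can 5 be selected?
1,287

Working:
C(13,5) = 13! / (5! × (13-5)!)
         = 13! / (5! × 8!)
         = 1,287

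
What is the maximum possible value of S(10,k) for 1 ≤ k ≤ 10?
42,525

Solution: Row S(10,k) for k = 1..10 (via S(n,k) = k·S(n−1,k) + S(n−1,k−1)): 1, 511, 9,330, 34,105, 42,525, 22,827, 5,880, 750, 45, 1. The row is unimodal; maximum at k = 5: 42,525.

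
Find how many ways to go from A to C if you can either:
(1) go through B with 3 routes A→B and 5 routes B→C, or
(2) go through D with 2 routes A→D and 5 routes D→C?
25

Reasoning: Route via B: 3×5=15. Route via D: 2×5=10. Total: 25.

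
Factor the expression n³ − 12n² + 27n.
n³ − 12n² + 27n = n(n² − 12n + 27) = n(n − 3)(n − 9).

Answer: n(n − 3)(n − 9)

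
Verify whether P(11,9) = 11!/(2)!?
True

Working:
Permutation formula P(n,k) = n!/(n-k)!: 11!/2! = 39,916,800/2 = 19,958,400 = P(11,9). The statement holds.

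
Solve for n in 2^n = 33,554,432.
25
33,554,432 = 1,024 × 1,024 × 32 = 2^10 × 2^10 × 2^5 = 2^25, so n = 25.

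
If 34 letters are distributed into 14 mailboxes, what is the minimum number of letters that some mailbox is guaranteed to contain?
Pigeonhole: ⌈34/14⌉ = 3.
Final answer: 3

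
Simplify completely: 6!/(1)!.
720

Explanation: This equals 6×5×...×2 = 720.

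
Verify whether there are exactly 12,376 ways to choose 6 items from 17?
True

Solution: C(17,6) = 12,376.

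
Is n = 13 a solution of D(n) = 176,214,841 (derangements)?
No

Solution: D(13) = (13-1)·[D(12) + D(11)] = 12·[176,214,841 + 14,684,570] = 2,290,792,932, which does not equal 176,214,841.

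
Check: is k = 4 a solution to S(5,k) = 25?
S(5,4) = 4·S(4,4) + S(4,3) = 4·1 + 6 = 10, which does not equal 25.
Final answer: No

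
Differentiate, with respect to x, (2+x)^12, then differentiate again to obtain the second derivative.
132(2+x)^10

Solution: First derivative: 12(2+x)^{11}. Second derivative: 12·11·(2+x)^{10} = 132(2+x)^{10}.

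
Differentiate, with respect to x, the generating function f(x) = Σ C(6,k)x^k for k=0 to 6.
Σ k·C(6,k)x^(k-1) for k=1 to 6

Explanation: Term-by-term differentiation gives Σ k·C(6,k)x^{k-1} for k=1 to 6.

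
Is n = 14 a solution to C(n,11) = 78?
No

Reasoning: C(14,11) = 14·13·12·11·10·9·8·7·6·5·4/11! = 14,529,715,200/39,916,800 = 364, which does not equal 78.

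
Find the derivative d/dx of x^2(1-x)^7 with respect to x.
Product rule: 2x^{1}(1-x)^{7} + x^2·(-7)(1-x)^{6}.
Final answer: 2x^1(1-x)^7 - 7x^2(1-x)^6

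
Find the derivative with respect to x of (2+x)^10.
10(2+x)^9

Solution: Using the power rule: d/dx (2+x)^10 = 10(2+x)^{9}.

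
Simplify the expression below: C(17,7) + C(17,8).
43,758

Solution: By Pascal's identity: C(18,8) = 43,758.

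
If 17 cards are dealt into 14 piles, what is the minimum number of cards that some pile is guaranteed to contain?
2

Explanation: Pigeonhole: ⌈17/14⌉ = 2.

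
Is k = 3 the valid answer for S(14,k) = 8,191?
No

Explanation: S(14,3) = 3·S(13,3) + S(13,2) = 3·261,625 + 4,095 = 788,970, which does not equal 8,191.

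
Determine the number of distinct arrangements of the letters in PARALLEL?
3,360

Working:
Word has 8 letters (P=1, A=2, R=1, L=3, E=1). Arrangements: 8!/Π(k!) = 3,360.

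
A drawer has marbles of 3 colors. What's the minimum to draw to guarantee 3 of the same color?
7

Worst case: 2 of each = 6. One more: 7.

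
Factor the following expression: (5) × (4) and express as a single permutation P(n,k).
P(5,2) = 5!/(3)!

Solution: Product of 2 consecutive descending integers starting at 5: P(5,2) = 5!/3! = 20.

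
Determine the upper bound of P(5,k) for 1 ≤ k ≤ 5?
120

Reasoning: P(5,k) increases in k, so maximum at k = 5: 5! = 120.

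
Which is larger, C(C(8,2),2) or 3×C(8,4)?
C(C(8,2),2)=378, 3×C(8,4)=210.
Final answer: C(C(8,2),2)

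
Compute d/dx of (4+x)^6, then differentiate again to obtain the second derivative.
30(4+x)^4

First derivative: 6(4+x)^{5}. Second derivative: 6·5·(4+x)^{4} = 30(4+x)^{4}.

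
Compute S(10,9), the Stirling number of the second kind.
45

Working:
Using the Stirling recurrence: S(n,k) = k·S(n-1,k) + S(n-1,k-1)
S(10,9) = 9·S(9,9) + S(9,8)
         = 9·1 + 36
         = 9 + 36
         = 45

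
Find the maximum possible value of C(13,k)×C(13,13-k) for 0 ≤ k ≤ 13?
2,944,656

Working:
C(13,k)·C(13,13-k) = C(13,k)², maximised at the centre k = 6: C(13,6)² = 2,944,656.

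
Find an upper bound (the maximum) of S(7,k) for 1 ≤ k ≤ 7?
350
Row S(7,k) for k = 1..7 (via S(n,k) = k·S(n−1,k) + S(n−1,k−1)): 1, 63, 301, 350, 140, 21, 1. The row is unimodal; maximum at k = 4: 350.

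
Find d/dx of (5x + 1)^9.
45(5x + 1)^8

Reasoning: Chain rule: 9(5x+1)^{8} × 5 = 45(5x+1)^{8}.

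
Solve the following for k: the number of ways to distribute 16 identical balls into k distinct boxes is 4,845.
5
Stars and bars: the count is C(16+k−1, k−1), increasing in k. k=3: C(18,2) = 153, k=4: C(19,3) = 969, k=5: C(20,4) = 4,845 ✓. So k = 5.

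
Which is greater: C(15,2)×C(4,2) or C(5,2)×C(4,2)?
C(15,2)×C(4,2)=630, C(5,2)×C(4,2)=60.
Final answer: C(15,2)×C(4,2)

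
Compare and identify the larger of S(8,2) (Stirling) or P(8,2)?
S(8,2)

Reasoning: S(8,2) = 2·S(7,2) + S(7,1) = 2·63 + 1 = 127; P(8,2) = 56.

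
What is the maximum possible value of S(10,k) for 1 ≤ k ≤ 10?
42,525

Row S(10,k) for k = 1..10 (via S(n,k) = k·S(n−1,k) + S(n−1,k−1)): 1, 511, 9,330, 34,105, 42,525, 22,827, 5,880, 750, 45, 1. The row is unimodal; maximum at k = 5: 42,525.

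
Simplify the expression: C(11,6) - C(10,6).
252

Solution: C(11,6) - C(10,6) = C(10,5) = 252.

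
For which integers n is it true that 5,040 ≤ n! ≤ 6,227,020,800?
7, 8, 9, 10, 11, 12, 13

Reasoning: n! is strictly increasing; 7! = 5,040 and 13! = 6,227,020,800, so valid n = 7, 8, 9, 10, 11, 12, 13.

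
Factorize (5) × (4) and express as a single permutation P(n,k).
P(5,2) = 5!/(3)!
Product of 2 consecutive descending integers starting at 5: P(5,2) = 5!/3! = 20.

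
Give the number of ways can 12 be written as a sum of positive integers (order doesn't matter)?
77

Solution: Pentagonal recurrence p(n) = p(n−1) + p(n−2) − p(n−5) − p(n−7) + …: p(12) = p(11) + p(10) − p(7) − p(5) + p(0) = 56 + 42 − 15 − 7 + 1 = 77.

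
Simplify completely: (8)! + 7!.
45,360

Explanation: (8)! + 7! = (8)·7! + 7! = (8+1)·7! = 9·7! = 45,360.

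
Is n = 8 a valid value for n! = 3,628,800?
No
8! = 8·7! = 8·5,040 = 40,320, which does not equal 3,628,800.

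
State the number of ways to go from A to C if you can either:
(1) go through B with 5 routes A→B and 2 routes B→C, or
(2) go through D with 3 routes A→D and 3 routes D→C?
19
Route via B: 5×2=10. Route via D: 3×3=9. Total: 19.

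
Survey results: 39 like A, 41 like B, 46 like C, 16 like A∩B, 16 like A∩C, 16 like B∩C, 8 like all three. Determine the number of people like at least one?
|A∪B∪C| = 39+41+46-16-16-16+8 = 86.
Final answer: 86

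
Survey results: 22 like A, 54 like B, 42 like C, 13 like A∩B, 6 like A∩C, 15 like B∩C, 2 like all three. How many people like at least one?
86

Working:
|A∪B∪C| = 22+54+42-13-6-15+2 = 86.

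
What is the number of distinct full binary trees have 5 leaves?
Using the Catalan number formula: C_n = C(2n, n) / (n+1)
C_4 = C(8, 4) / (4+1)
     = 70 / 5
     = 14
Final answer: 14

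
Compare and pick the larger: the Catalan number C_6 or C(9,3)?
C_6

Reasoning: C_6 = C(12,6)/(6+1) = 924/7 = 132; C(9,3) = 84.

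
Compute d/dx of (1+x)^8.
8(1+x)^7

Working:
Using the power rule: d/dx (1+x)^8 = 8(1+x)^{7}.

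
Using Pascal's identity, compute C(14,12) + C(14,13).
C(14,12) + C(14,13) = C(15,13) = 105.
Final answer: 105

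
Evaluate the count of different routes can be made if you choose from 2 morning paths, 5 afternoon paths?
10

Explanation: By the multiplication principle: 2 × 5 = 10.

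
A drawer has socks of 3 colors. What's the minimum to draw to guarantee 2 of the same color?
4

Working:
Worst case: 1 of each = 3. One more: 4.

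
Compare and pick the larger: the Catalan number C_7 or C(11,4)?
C_7

C_7 = C(14,7)/(7+1) = 3,432/8 = 429; C(11,4) = 330.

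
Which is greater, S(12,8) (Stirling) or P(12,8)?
S(12,8) = 8·S(11,8) + S(11,7) = 8·11,880 + 63,987 = 159,027; P(12,8) = 19,958,400.
Final answer: P(12,8)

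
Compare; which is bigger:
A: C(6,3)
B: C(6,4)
A

Reasoning: A=C(6,3)=20, B=C(6,4)=15.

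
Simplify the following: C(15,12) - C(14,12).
364

C(15,12) - C(14,12) = C(14,11) = 364.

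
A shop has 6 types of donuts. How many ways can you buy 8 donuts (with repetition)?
Stars and bars: C(8+6-1, 8) = C(13, 8) = 1,287.

Answer: 1,287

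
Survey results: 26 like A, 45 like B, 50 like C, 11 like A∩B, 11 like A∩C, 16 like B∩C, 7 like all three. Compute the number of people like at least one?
|A∪B∪C| = 26+45+50-11-11-16+7 = 90.
Final answer: 90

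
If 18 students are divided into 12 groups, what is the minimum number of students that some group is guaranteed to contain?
2

Pigeonhole: ⌈18/12⌉ = 2.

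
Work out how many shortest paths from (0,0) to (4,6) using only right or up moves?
210

Choose 4 rights from 10 moves: C(10,4) = 210.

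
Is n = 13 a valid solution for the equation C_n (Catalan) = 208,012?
C_13 = C(26,13)/(13+1) = 10,400,600/14 = 742,900, which does not equal 208,012.

Answer: No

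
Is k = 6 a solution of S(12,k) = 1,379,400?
No

Solution: S(12,6) = 6·S(11,6) + S(11,5) = 6·179,487 + 246,730 = 1,323,652, which does not equal 1,379,400.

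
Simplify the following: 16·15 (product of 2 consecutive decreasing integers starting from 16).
240
This is P(16,2) = 16!/(14)! = 240.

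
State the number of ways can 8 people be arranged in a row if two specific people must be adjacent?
Treat pair as unit: (8-1)! arrangements × 2 internal orders = 10,080.
Final answer: 10,080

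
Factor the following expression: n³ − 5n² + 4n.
n(n − 1)(n − 4)

Solution: n³ − 5n² + 4n = n(n² − 5n + 4) = n(n − 1)(n − 4).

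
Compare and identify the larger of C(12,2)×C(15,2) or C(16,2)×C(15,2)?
C(12,2)×C(15,2)=6,930, C(16,2)×C(15,2)=12,600.
Final answer: C(16,2)×C(15,2)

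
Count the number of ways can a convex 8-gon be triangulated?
Using the Catalan number formula: C_n = C(2n, n) / (n+1)
C_6 = C(12, 6) / (6+1)
     = 924 / 7
     = 132

Answer: 132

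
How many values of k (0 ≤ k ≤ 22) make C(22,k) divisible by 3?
Checking C(22,k) mod 3 for k = 0..22: divisible at k = 2, 5, 6, 7, 8, 11, 14, 15, 16, 17, 20. That's 11 values.

Answer: 11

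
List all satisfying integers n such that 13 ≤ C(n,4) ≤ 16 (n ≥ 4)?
6
C(5,4)=5; C(6,4)=15; C(7,4)=35. So valid n = 6.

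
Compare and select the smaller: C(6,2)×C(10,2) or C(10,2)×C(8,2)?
C(6,2)×C(10,2)
C(6,2)×C(10,2)=675, C(10,2)×C(8,2)=1,260.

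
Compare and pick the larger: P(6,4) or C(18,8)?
C(18,8)

Solution: P(6,4)=360, C(18,8)=43,758.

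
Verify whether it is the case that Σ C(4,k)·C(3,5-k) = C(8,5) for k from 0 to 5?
False

Explanation: Vandermonde's identity gives C(7,5) = 21; RHS C(8,5) = 56.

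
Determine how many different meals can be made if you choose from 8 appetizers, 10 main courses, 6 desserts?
480

Explanation: By the multiplication principle: 8 × 10 × 6 = 480.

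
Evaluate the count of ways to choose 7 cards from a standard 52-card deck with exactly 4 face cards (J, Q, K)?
4,890,600

12 face cards and 40 non-face cards: C(12,4) × C(40,3) = 495 × 9,880 = 4,890,600.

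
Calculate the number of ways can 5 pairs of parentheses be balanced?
42

Working:
Using the Catalan number formula: C_n = C(2n, n) / (n+1)
C_5 = C(10, 5) / (5+1)
     = 252 / 6
     = 42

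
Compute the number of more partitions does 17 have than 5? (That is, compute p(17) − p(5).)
Pentagonal recurrence p(n) = p(n−1) + p(n−2) − p(n−5) − p(n−7) + …: p(17) = p(16) + p(15) − p(12) − p(10) + p(5) + p(2) = 231 + 176 − 77 − 42 + 7 + 2 = 297.
p(5) = p(4) + p(3) − p(0) = 5 + 3 − 1 = 7.
Difference = 297 − 7 = 290.
Final answer: 290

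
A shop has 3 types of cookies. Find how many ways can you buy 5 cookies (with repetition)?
21

Stars and bars: C(5+3-1, 5) = C(7, 5) = 21.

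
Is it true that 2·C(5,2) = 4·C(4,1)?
False

Explanation: Absorption identity k·C(n,k) = n·C(n-1,k-1). LHS = 2·10 = 20; RHS = 4·4 = 16.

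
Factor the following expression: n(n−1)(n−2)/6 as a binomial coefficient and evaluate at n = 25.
C(n,3); C(25,3) = 2,300

n(n−1)(n−2)/6 = n!/(3!(n−3)!) = C(n,3). At n = 25: C(25,3) = 2,300.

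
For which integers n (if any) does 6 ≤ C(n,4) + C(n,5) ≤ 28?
C(4,4)+C(4,5)=1; C(5,4)+C(5,5)=6; C(6,4)+C(6,5)=21; C(7,4)+C(7,5)=56. So valid n = 5, 6.
Final answer: 5, 6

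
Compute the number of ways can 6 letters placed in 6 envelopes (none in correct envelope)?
265

Working:
Using D(n) = (n-1)[D(n-1) + D(n-2)]:
D(6) = (6-1) × [D(5) + D(4)]
      = 5 × [44 + 9]
      = 5 × 53
      = 265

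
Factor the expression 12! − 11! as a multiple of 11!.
12! − 11! = 12·11! − 11! = (12 − 1)·11! = 11 × 11! = 439,084,800.

Answer: 11 × 11! = 439,084,800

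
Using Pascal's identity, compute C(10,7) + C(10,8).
165
C(10,7) + C(10,8) = C(11,8) = 165.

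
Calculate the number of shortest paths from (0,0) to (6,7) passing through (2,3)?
700

To (2,3): C(5,2)=10. From there: C(8,4)=70. Total: 700.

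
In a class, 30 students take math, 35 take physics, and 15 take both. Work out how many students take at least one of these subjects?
50

Reasoning: |A∪B| = |A|+|B|-|A∩B| = 30+35-15 = 50.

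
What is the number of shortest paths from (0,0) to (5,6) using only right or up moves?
Choose 5 rights from 11 moves: C(11,5) = 462.

Answer: 462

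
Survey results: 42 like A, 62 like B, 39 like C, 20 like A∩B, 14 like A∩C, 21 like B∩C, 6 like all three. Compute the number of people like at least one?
94
|A∪B∪C| = 42+62+39-20-14-21+6 = 94.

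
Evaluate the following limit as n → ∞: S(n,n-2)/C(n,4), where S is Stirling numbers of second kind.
3
The leading term of S(n,n-2) as a polynomial in n is (3)!!·C(n,4), so the ratio → (3)!! = 3.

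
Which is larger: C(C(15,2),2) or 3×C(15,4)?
C(C(15,2),2)

Reasoning: C(C(15,2),2)=5,460, 3×C(15,4)=4,095.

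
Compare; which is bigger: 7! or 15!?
15!

7!=5,040, 15!=1,307,674,368,000. 15! > 7!.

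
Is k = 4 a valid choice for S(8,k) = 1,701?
S(8,4) = 4·S(7,4) + S(7,3) = 4·350 + 301 = 1,701, which equals 1,701.
Final answer: Yes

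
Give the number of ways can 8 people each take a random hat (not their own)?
14,833

Reasoning: Using D(n) = (n-1)[D(n-1) + D(n-2)]:
D(8) = (8-1) × [D(7) + D(6)]
      = 7 × [1854 + 265]
      = 7 × 2119
      = 14,833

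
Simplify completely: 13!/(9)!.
This equals 13×12×...×10 = 17,160.

Answer: 17,160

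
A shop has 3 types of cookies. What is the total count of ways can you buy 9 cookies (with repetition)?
55
Stars and bars: C(9+3-1, 9) = C(11, 9) = 55.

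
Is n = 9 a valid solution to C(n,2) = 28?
No

Explanation: C(9,2) = 9·8/2! = 72/2 = 36, which does not equal 28.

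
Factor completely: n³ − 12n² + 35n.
n(n − 5)(n − 7)

Explanation: n³ − 12n² + 35n = n(n² − 12n + 35) = n(n − 5)(n − 7).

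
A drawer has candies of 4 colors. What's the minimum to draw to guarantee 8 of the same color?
29

Working:
Worst case: 7 of each = 28. One more: 29.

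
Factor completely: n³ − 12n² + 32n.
n(n − 4)(n − 8)
n³ − 12n² + 32n = n(n² − 12n + 32) = n(n − 4)(n − 8).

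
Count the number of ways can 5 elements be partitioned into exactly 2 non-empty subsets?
15

This equals S(5,2), the Stirling number of the 2nd kind.
Using the Stirling recurrence: S(n,k) = k·S(n-1,k) + S(n-1,k-1)
S(5,2) = 2·S(4,2) + S(4,1)
         = 2·7 + 1
         = 14 + 1
         = 15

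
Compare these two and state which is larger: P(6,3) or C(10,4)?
C(10,4)

Explanation: P(6,3)=120, C(10,4)=210.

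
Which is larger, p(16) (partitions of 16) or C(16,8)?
C(16,8)

Solution: Pentagonal recurrence p(n) = p(n−1) + p(n−2) − p(n−5) − p(n−7) + …: p(16) = p(15) + p(14) − p(11) − p(9) + p(4) + p(1) = 176 + 135 − 56 − 30 + 5 + 1 = 231; C(16,8) = 12,870.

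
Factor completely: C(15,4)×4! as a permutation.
C(15,4)×4! = [15!/(4!(11)!)]×4! = 15!/(11)! = P(15,4) = 32,760.
Final answer: P(15,4)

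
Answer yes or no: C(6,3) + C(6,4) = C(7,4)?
Yes

Explanation: Pascal's identity: LHS = 20 + 15 = 35; RHS = C(7,4) = 35. Both sides agree, so the statement holds.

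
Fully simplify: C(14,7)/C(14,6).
8/7

Solution: C(n,k+1)/C(n,k) = (n−k)/(k+1). Here (14−6)/(6+1) = 8/7 = 8/7.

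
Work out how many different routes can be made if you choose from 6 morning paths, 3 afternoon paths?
18

Solution: By the multiplication principle: 6 × 3 = 18.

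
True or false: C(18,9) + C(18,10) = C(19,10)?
True

Pascal's identity C(n,k) + C(n,k+1) = C(n+1,k+1): 48,620 + 43,758 = 92,378 = C(19,10).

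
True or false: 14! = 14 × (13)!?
True

Reasoning: By definition n! = n × (n-1)!, so 14! = 14 × 13!.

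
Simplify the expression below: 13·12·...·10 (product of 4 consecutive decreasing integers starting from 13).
17,160

This is P(13,4) = 13!/(9)! = 17,160.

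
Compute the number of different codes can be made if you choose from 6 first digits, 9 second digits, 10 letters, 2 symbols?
1,080

By the multiplication principle: 6 × 9 × 10 × 2 = 1,080.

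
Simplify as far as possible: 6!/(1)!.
720

Solution: This equals 6×5×...×2 = 720.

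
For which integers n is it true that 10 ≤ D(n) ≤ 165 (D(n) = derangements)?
5

Explanation: Using D(n) = (n−1)[D(n−1) + D(n−2)] with D(1)=0, D(2)=1: D(4)=9; D(5)=44; D(6)=265. So valid n = 5.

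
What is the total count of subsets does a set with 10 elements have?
1,024

Explanation: Each element can be included or excluded: 2^10 = 1,024.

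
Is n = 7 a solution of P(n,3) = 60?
No

P(7,3) = 7·6·5 = 210, which does not equal 60.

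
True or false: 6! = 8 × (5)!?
False

Explanation: 6! = 6 × 5! = 720, but 8 × 5! = 960.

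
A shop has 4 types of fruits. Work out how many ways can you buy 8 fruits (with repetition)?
Stars and bars: C(8+4-1, 8) = C(11, 8) = 165.

Answer: 165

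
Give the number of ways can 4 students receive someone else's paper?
9

Explanation: Using D(n) = (n-1)[D(n-1) + D(n-2)]:
D(4) = (4-1) × [D(3) + D(2)]
      = 3 × [2 + 1]
      = 3 × 3
      = 9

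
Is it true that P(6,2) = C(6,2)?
False

Working:
P(6,2) = 30 but C(6,2) = 15; they differ by a factor of 2! = 2, so the statement does not hold.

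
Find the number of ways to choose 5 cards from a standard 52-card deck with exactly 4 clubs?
27,885

13 clubs and 39 non-clubs: C(13,4) × C(39,1) = 715 × 39 = 27,885.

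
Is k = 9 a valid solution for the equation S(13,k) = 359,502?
Yes
S(13,9) = 9·S(12,9) + S(12,8) = 9·22,275 + 159,027 = 359,502, which equals 359,502.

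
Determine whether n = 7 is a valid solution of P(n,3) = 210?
Yes

P(7,3) = 7·6·5 = 210, which equals 210.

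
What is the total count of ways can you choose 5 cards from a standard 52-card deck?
C(52,5) = 2,598,960.

Answer: 2,598,960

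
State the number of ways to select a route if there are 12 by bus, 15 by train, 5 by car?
By the addition principle: 12 + 15 + 5 = 32.

Answer: 32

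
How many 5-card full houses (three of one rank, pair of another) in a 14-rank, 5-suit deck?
18,200

Solution: Triple rank: 14. Triple suits: C(5,3)=10. Pair rank: 13. Pair suits: C(5,2)=10. Total: 18,200.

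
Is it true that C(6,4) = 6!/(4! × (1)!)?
False

Explanation: The correct denominator is 4!×2!, giving C(6,4) = 15; the stated RHS is 6!/(4!×1!) = 30 ≠ 15, so the statement does not hold.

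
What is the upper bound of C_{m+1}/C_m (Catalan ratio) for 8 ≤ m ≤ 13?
18/5

Working:
C_{m+1}/C_m = 2(2m+1)/(m+2), which increases with m. Maximum at m = 13: 2·27/15 = 18/5.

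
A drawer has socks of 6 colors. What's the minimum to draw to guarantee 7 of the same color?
37

Worst case: 6 of each = 36. One more: 37.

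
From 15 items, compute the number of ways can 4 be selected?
1,365

Solution: C(15,4) = 15! / (4! × (15-4)!)
         = 15! / (4! × 11!)
         = 1,365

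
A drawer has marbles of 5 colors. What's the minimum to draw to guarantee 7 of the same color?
31

Working:
Worst case: 6 of each = 30. One more: 31.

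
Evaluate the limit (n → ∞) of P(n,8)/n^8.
1
P(n,8) = n(n-1)···(n-7) ≈ n^8 for large n. Limit = 1.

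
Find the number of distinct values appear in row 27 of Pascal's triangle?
14

Solution: Row 27 has entries C(27,0)..C(27,27); by symmetry C(27,k)=C(27,27-k), giving 14 distinct values.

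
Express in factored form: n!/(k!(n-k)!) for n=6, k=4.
C(6,4) = 15

Solution: This is the binomial coefficient C(6,4) = 15.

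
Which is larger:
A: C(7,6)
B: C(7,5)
A=C(7,6)=7, B=C(7,5)=21.
Final answer: B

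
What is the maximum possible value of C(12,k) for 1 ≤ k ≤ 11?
924

Solution: C(12,k) is maximised at the centre of the row: C(12,6) = 924.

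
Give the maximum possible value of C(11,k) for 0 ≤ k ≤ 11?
462

Solution: Maximum at k = 5 or k = 6: C(11,5) = 462.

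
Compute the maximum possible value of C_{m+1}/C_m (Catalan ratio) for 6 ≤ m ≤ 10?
7/2

Reasoning: C_{m+1}/C_m = 2(2m+1)/(m+2), which increases with m. Maximum at m = 10: 2·21/12 = 7/2.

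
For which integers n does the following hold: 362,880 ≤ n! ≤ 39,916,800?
9, 10, 11

Explanation: n! is strictly increasing; 9! = 362,880 and 11! = 39,916,800, so valid n = 9, 10, 11.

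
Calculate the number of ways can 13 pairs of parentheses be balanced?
Using the Catalan number formula: C_n = C(2n, n) / (n+1)
C_13 = C(26, 13) / (13+1)
     = 10400600 / 14
     = 742,900

Answer: 742,900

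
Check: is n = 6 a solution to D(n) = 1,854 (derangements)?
No

Working:
D(6) = (6-1)·[D(5) + D(4)] = 5·[44 + 9] = 265, which does not equal 1,854.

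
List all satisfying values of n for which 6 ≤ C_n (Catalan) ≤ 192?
4, 5, 6
C_3=5; C_4=14; C_5=42; C_6=132; C_7=429. So valid n = 4, 5, 6.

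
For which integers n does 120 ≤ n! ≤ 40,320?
5, 6, 7, 8

Reasoning: n! is strictly increasing; 5! = 120 and 8! = 40,320, so valid n = 5, 6, 7, 8.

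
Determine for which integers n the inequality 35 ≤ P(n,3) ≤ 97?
5

P(4,3)=24; P(5,3)=60; P(6,3)=120. So valid n = 5.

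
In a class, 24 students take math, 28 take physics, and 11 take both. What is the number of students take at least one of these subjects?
41

Solution: |A∪B| = |A|+|B|-|A∩B| = 24+28-11 = 41.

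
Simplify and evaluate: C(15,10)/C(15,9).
C(n,k+1)/C(n,k) = (n−k)/(k+1). Here (15−9)/(9+1) = 6/10 = 3/5.
Final answer: 3/5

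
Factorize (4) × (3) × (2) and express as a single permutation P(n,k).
P(4,3) = 4!/(1)!

Reasoning: Product of 3 consecutive descending integers starting at 4: P(4,3) = 4!/1! = 24.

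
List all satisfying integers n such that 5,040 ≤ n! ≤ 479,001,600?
7, 8, 9, 10, 11, 12

Reasoning: n! is strictly increasing; 7! = 5,040 and 12! = 479,001,600, so valid n = 7, 8, 9, 10, 11, 12.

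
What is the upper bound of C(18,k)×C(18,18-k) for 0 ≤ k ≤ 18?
C(18,k)·C(18,18-k) = C(18,k)², maximised at the centre k = 9: C(18,9)² = 2,363,904,400.

Answer: 2,363,904,400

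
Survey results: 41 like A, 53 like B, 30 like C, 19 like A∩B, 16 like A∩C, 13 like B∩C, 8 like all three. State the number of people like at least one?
|A∪B∪C| = 41+53+30-19-16-13+8 = 84.

Answer: 84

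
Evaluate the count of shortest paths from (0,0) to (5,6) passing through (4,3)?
140

Solution: To (4,3): C(7,4)=35. From there: C(4,1)=4. Total: 140.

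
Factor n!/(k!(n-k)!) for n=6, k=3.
This is the binomial coefficient C(6,3) = 20.
Final answer: C(6,3) = 20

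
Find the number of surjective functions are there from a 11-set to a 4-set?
3,498,000
Onto functions = 4! × S(11,4)
First compute S(11,4) via recurrence:
Using the Stirling recurrence: S(n,k) = k·S(n-1,k) + S(n-1,k-1)
S(11,4) = 4·S(10,4) + S(10,3)
         = 4·34105 + 9330
         = 136420 + 9330
         = 145,750
Then: 24 × 145750 = 3,498,000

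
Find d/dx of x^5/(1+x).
(5x^4(1+x) - x^5)/(1+x)²
Quotient rule: [5x^{4}(1+x) - x^5]/(1+x)².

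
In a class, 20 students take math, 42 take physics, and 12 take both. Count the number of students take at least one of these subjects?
|A∪B| = |A|+|B|-|A∩B| = 20+42-12 = 50.

Answer: 50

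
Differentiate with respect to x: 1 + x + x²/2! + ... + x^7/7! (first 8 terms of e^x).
Differentiating term by term gives the first 7 terms of e^x.

Answer: 1 + x + x²/2! + ... + x^6/6!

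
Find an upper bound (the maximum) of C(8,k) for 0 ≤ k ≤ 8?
70

Maximum at k = 4: C(8,4) = 70.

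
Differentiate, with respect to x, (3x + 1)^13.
39(3x + 1)^12

Chain rule: 13(3x+1)^{12} × 3 = 39(3x+1)^{12}.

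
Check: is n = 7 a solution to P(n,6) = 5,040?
Yes

Reasoning: P(7,6) = 7·6·5·4·3·2 = 5,040, which equals 5,040.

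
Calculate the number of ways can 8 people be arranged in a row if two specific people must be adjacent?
10,080

Working:
Treat pair as unit: (8-1)! arrangements × 2 internal orders = 10,080.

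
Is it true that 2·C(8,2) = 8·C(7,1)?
True

Reasoning: Absorption identity k·C(n,k) = n·C(n-1,k-1). LHS = 2·28 = 56; RHS = 8·7 = 56.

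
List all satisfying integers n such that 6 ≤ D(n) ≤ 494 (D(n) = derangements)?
4, 5, 6

Working:
Using D(n) = (n−1)[D(n−1) + D(n−2)] with D(1)=0, D(2)=1: D(3)=2; D(4)=9; D(5)=44; D(6)=265; D(7)=1,854. So valid n = 4, 5, 6.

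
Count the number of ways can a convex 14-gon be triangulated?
Using the Catalan number formula: C_n = C(2n, n) / (n+1)
C_12 = C(24, 12) / (12+1)
     = 2704156 / 13
     = 208,012
Final answer: 208,012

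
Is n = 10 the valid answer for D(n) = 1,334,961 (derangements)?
Yes

Reasoning: D(10) = (10-1)·[D(9) + D(8)] = 9·[133,496 + 14,833] = 1,334,961, which equals 1,334,961.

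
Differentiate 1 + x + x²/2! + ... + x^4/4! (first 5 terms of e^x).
Differentiating term by term gives the first 4 terms of e^x.
Final answer: 1 + x + x²/2! + ... + x^3/3!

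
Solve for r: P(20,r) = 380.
2
P(20,r) = 20·19·…·(20−r+1), a product of r factors. Multiplying down from 20: 20 = 20; 20·19 = 380 ✓ (2 factors). So r = 2.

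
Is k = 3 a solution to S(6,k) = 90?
S(6,3) = 3·S(5,3) + S(5,2) = 3·25 + 15 = 90, which equals 90.
Final answer: Yes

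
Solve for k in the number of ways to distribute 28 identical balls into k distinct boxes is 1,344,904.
7

Stars and bars: the count is C(28+k−1, k−1), increasing in k. k=5: C(32,4) = 35,960, k=6: C(33,5) = 237,336, k=7: C(34,6) = 1,344,904 ✓. So k = 7.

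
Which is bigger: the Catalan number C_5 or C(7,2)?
C_5

Reasoning: C_5 = C(10,5)/(5+1) = 252/6 = 42; C(7,2) = 21.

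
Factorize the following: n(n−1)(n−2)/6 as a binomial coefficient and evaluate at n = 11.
n(n−1)(n−2)/6 = n!/(3!(n−3)!) = C(n,3). At n = 11: C(11,3) = 165.
Final answer: C(n,3); C(11,3) = 165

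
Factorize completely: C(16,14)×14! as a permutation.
C(16,14)×14! = [16!/(14!(2)!)]×14! = 16!/(2)! = P(16,14) = 10,461,394,944,000.
Final answer: P(16,14)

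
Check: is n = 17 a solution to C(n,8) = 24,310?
Yes

Working:
C(17,8) = 17·16·15·14·13·12·11·10/8! = 980,179,200/40,320 = 24,310, which equals 24,310.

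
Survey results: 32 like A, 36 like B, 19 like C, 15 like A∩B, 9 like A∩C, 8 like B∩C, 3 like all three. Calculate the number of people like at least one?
|A∪B∪C| = 32+36+19-15-9-8+3 = 58.
Final answer: 58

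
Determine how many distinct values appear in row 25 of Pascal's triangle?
13
Row 25 has entries C(25,0)..C(25,25); by symmetry C(25,k)=C(25,25-k), giving 13 distinct values.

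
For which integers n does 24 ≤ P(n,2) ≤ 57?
6, 7, 8

Working:
P(5,2)=20; P(6,2)=30; P(7,2)=42; P(8,2)=56; P(9,2)=72. So valid n = 6, 7, 8.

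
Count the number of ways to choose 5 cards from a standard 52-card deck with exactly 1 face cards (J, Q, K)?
1,096,680

Solution: 12 face cards and 40 non-face cards: C(12,1) × C(40,4) = 12 × 91,390 = 1,096,680.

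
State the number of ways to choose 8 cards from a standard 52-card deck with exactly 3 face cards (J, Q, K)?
144,761,760
12 face cards and 40 non-face cards: C(12,3) × C(40,5) = 220 × 658,008 = 144,761,760.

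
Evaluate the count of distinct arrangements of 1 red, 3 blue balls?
4

Explanation: Multinomial: 4!/(1! × 3!) = 4.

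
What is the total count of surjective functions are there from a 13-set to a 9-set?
130,456,085,760

Explanation: Onto functions = 9! × S(13,9)
First compute S(13,9) via recurrence:
Using the Stirling recurrence: S(n,k) = k·S(n-1,k) + S(n-1,k-1)
S(13,9) = 9·S(12,9) + S(12,8)
         = 9·22275 + 159027
         = 200475 + 159027
         = 359,502
Then: 362880 × 359502 = 130,456,085,760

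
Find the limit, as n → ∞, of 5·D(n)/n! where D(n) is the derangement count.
D(n)/n! → 1/e, so 5·D(n)/n! → 5/e.

Answer: 5/e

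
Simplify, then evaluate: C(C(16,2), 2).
7,140

Explanation: C(16,2) = 120, then C(120, 2) = 7,140.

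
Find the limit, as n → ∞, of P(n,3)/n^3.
1
P(n,3) = n(n-1)(n-2) ≈ n^3 for large n. Limit = 1.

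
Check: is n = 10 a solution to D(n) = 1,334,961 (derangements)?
Yes
D(10) = (10-1)·[D(9) + D(8)] = 9·[133,496 + 14,833] = 1,334,961, which equals 1,334,961.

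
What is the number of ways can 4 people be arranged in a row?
Arrangements of 4 distinct objects: 4! = 24.
Final answer: 24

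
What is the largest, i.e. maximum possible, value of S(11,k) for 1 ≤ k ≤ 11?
246,730

Solution: Row S(11,k) for k = 1..11 (via S(n,k) = k·S(n−1,k) + S(n−1,k−1)): 1, 1,023, 28,501, 145,750, 246,730, 179,487, 63,987, 11,880, 1,155, 55, 1. The row is unimodal; maximum at k = 5: 246,730.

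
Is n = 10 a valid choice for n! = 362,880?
No

Reasoning: 10! = 10·9! = 10·362,880 = 3,628,800, which does not equal 362,880.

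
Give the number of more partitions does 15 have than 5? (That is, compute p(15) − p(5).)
169

Working:
Pentagonal recurrence p(n) = p(n−1) + p(n−2) − p(n−5) − p(n−7) + …: p(15) = p(14) + p(13) − p(10) − p(8) + p(3) + p(0) = 135 + 101 − 42 − 22 + 3 + 1 = 176.
p(5) = p(4) + p(3) − p(0) = 5 + 3 − 1 = 7.
Difference = 176 − 7 = 169.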